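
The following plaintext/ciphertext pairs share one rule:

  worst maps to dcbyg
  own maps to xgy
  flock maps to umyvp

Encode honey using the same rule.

ioxyr

The output letters match the input read backwards, each shifted +10: worst reversed is tsrow. The word is reversed, then every letter is shifted forward by 10.
On honey: reverse → yenoh; then shift: y+10=i, e+10=o, n+10=x, o+10=y, h+10=r.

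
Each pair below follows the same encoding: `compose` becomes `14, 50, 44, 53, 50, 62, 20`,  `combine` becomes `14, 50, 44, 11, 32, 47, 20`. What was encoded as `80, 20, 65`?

yet

c(#3)→14 and o(#15)→50: differences scale by 3, so n = 3·pos + 5. With a=1..z=26, the number is 3·pos + 5.
Undoing it on 80, 20, 65: 80→(80−5)÷3=25=y, 20→(20−5)÷3=5=e, 65→(65−5)÷3=20=t.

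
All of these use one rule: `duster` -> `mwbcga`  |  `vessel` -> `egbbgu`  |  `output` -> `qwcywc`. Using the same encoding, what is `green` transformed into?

paggw

Two shifts are in play — +2 for a/e/i/o/u, +9 for every other letter.
On green: g(cons)+9=p, r(cons)+9=a, e(vowel)+2=g, e(vowel)+2=g, n(cons)+9=w.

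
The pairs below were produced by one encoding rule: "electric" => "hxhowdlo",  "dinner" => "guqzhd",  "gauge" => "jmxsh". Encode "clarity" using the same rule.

Shifts by position in electric: pos 0: e→h (+3), pos 1: l→x (+12), pos 2: e→h (+3), pos 3: c→o (+12) — repeating every 2. A repeating key of period 2 is used — shifts +3, +12 over and over.
Applying it to clarity: c+3=f, l+12=x, a+3=d, r+12=d, i+3=l, t+12=f, y+3=b.

fxddlfb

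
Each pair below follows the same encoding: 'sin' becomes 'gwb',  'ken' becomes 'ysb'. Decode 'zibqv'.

Compare letters: s→g is +14, i→w is +14, n→b is +14 — a constant shift. Each letter is shifted forward by 14 in the alphabet (a Caesar shift of +14).
Decoding zibqv: z−14=l, i−14=u, b−14=n, q−14=c, v−14=h.

lunch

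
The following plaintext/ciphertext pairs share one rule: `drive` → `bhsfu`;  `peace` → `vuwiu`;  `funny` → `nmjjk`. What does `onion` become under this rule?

Treating letters as 0–25, the rule is x ↦ 19x + 22 (mod 26).
Applying it to onion: o(14)→19·14+22≡2=c; n(13)→19·13+22≡9=j; i(8)→19·8+22≡18=s; o(14)→19·14+22≡2=c; n(13)→19·13+22≡9=j (all mod 26).

cjscj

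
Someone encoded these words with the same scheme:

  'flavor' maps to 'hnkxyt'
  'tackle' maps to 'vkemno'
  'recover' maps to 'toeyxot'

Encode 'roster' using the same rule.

The shift depends on letter class: consonant f→h is +2, but vowel a→k is +10. The rule splits by letter class: vowels +10, consonants +2.
On roster: r(cons)+2=t, o(vowel)+10=y, s(cons)+2=u, t(cons)+2=v, e(vowel)+10=o, r(cons)+2=t.

tyuvot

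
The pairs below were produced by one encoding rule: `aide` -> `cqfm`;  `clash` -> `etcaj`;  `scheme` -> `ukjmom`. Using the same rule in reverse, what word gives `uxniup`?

splash

A repeating key of period 2 is used — shifts +2, +8 over and over.
Undoing it on uxniup: u−2=s, x−8=p, n−2=l, i−8=a, u−2=s, p−8=h.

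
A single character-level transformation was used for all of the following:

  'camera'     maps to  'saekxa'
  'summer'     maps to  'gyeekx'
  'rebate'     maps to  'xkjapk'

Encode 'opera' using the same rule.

c(2)→s(18) and a(0)→a(0) fit y≡9x+0 (mod 26); the inverse of 9 mod 26 is 3. Each letter's alphabet position (a=0..z=25) is mapped through 9·x+0 mod 26 — an affine cipher.
For opera: o(14)→9·14+0≡22=w; p(15)→9·15+0≡5=f; e(4)→9·4+0≡10=k; r(17)→9·17+0≡23=x; a(0)→9·0+0≡0=a (all mod 26).

wfkxa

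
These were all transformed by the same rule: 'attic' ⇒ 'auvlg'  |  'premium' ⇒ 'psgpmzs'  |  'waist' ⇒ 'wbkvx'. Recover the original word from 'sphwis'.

Each letter shifts forward by its position index (0, 1, 2, …) — the shift grows by one for each successive letter.
Decoding sphwis: s−0=s, p−1=o, h−2=f, w−3=t, i−4=e, s−5=n.

soften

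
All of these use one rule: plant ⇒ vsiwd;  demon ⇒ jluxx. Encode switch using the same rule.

In plant: p→v is +6, l→s is +7, a→i is +8, n→w is +9 — the shift increases by 1 each position. Letter i (0-indexed) is shifted by i+6, so successive shifts are 6, 7, 8, ….
For switch: s+6=y, w+7=d, i+8=q, t+9=c, c+10=m, h+11=s.

ydqcms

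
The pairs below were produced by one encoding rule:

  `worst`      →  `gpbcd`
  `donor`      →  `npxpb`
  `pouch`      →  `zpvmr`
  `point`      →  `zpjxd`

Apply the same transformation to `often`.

ppdfx

The shift depends on letter class: consonant w→g is +10, but vowel o→p is +1. The rule splits by letter class: vowels +1, consonants +10.
On often: o(vowel)+1=p, f(cons)+10=p, t(cons)+10=d, e(vowel)+1=f, n(cons)+10=x.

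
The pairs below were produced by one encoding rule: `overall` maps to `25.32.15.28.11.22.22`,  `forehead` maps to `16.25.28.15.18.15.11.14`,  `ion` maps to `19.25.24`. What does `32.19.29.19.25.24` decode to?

o is letter #15 and maps to 25: an offset of 10. The number is (letter's place in the alphabet, a=1) + 10.
Reversing it on 32.19.29.19.25.24: 32→(32−10)÷1=22=v, 19→(19−10)÷1=9=i, 29→(29−10)÷1=19=s, 19→(19−10)÷1=9=i, 25→(25−10)÷1=15=o, 24→(24−10)÷1=14=n.

vision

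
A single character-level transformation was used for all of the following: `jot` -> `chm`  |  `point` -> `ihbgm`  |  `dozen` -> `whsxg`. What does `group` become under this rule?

Every letter moves 19 places later in the alphabet, wrapping around z→a.
On group: g+19=z, r+19=k, o+19=h, u+19=n, p+19=i.

zkhni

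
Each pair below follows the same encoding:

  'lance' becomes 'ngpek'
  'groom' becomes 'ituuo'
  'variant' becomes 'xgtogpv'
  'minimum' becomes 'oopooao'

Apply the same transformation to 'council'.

The shift depends on letter class: consonant l→n is +2, but vowel a→g is +6. Vowels shift forward by 6 and consonants shift forward by 2.
On council: c(cons)+2=e, o(vowel)+6=u, u(vowel)+6=a, n(cons)+2=p, c(cons)+2=e, i(vowel)+6=o, l(cons)+2=n.

euapeon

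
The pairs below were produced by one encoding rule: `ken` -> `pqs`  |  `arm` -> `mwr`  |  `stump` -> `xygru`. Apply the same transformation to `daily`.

The shift depends on letter class: consonant k→p is +5, but vowel e→q is +12. Vowels shift forward by 12 and consonants shift forward by 5.
Applying it to daily: d(cons)+5=i, a(vowel)+12=m, i(vowel)+12=u, l(cons)+5=q, y(cons)+5=d.

imuqd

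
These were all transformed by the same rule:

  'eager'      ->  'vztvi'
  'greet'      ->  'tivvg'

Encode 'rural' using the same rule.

ifizo

Each pair mirrors across the alphabet (e↔v, a↔z, g↔t): positions sum to 25. Each letter is replaced by its mirror in the alphabet: a↔z, b↔y, c↔x, and so on (the Atbash cipher).
On rural: r↔i, u↔f, r↔i, a↔z, l↔o.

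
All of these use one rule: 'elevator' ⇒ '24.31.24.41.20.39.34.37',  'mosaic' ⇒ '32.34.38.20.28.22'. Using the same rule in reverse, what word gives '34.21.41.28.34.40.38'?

obvious

Letters become their 1-based position plus 19 (so a→20, b→21, …).
Reversing it on 34.21.41.28.34.40.38: 34→(34−19)÷1=15=o, 21→(21−19)÷1=2=b, 41→(41−19)÷1=22=v, 28→(28−19)÷1=9=i, 34→(34−19)÷1=15=o, 40→(40−19)÷1=21=u, 38→(38−19)÷1=19=s.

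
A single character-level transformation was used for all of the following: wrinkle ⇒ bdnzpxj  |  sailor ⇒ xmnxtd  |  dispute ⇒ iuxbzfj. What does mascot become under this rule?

Shifts by position in wrinkle: pos 0: w→b (+5), pos 1: r→d (+12), pos 2: i→n (+5), pos 3: n→z (+12) — repeating every 2. It's a Vigenère-style cipher with numeric key [5,12]: position i shifts by key[i mod 2].
On mascot: m+5=r, a+12=m, s+5=x, c+12=o, o+5=t, t+12=f.

rmxotf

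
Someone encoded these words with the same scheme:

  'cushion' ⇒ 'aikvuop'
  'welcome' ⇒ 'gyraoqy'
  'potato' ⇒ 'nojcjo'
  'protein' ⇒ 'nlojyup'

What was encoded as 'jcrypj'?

c(2)→a(0) and u(20)→i(8) fit y≡25x+2 (mod 26); the inverse of 25 mod 26 is 25. Treating letters as 0–25, the rule is x ↦ 25x + 2 (mod 26).
Undoing it on jcrypj: j(9)→25·(9−2)≡19=t; c(2)→25·(2−2)≡0=a; r(17)→25·(17−2)≡11=l; y(24)→25·(24−2)≡4=e; p(15)→25·(15−2)≡13=n; j(9)→25·(9−2)≡19=t (all mod 26).

talent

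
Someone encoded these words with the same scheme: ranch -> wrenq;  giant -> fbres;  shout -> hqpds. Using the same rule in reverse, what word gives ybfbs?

digit

r(17)→w(22) and a(0)→r(17) fit y≡11x+17 (mod 26); the inverse of 11 mod 26 is 19. Each letter's alphabet position (a=0..z=25) is mapped through 11·x+17 mod 26 — an affine cipher.
Undoing it on ybfbs: y(24)→19·(24−17)≡3=d; b(1)→19·(1−17)≡8=i; f(5)→19·(5−17)≡6=g; b(1)→19·(1−17)≡8=i; s(18)→19·(18−17)≡19=t (all mod 26).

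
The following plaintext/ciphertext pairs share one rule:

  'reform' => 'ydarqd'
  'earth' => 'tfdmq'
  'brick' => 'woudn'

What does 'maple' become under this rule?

qxbmy

The output letters match the input read backwards, each shifted +12: reform reversed is mrofer. The word is reversed, then every letter is shifted forward by 12.
On maple: reverse → elpam; then shift: e+12=q, l+12=x, p+12=b, a+12=m, m+12=y.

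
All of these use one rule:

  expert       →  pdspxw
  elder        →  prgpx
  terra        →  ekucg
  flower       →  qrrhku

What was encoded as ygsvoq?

Shifts by position in expert: pos 0: e→p (+11), pos 1: x→d (+6), pos 2: p→s (+3), pos 3: e→p (+11), pos 4: r→x (+6), pos 5: t→w (+3) — repeating every 3. It's a Vigenère-style cipher with numeric key [11,6,3]: position i shifts by key[i mod 3].
Reversing it on ygsvoq: y−11=n, g−6=a, s−3=p, v−11=k, o−6=i, q−3=n.

napkin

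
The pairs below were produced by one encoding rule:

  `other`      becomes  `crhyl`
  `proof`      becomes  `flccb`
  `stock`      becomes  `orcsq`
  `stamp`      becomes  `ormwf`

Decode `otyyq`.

sleek

Each letter's alphabet position (a=0..z=25) is mapped through 3·x+12 mod 26 — an affine cipher.
Decoding otyyq: o(14)→9·(14−12)≡18=s; t(19)→9·(19−12)≡11=l; y(24)→9·(24−12)≡4=e; y(24)→9·(24−12)≡4=e; q(16)→9·(16−12)≡10=k (all mod 26).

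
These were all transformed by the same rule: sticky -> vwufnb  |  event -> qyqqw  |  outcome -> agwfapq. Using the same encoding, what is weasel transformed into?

zqmvqo

The shift depends on letter class: consonant s→v is +3, but vowel i→u is +12. Vowels shift forward by 12 and consonants shift forward by 3.
On weasel: w(cons)+3=z, e(vowel)+12=q, a(vowel)+12=m, s(cons)+3=v, e(vowel)+12=q, l(cons)+3=o.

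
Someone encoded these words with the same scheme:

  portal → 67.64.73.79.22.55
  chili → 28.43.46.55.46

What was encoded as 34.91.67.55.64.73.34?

explore

p(#16)→67 and o(#15)→64: differences scale by 3, so n = 3·pos + 19. The formula is n = 3×(alphabet index, a=1) + 19.
Undoing it on 34.91.67.55.64.73.34: 34→(34−19)÷3=5=e, 91→(91−19)÷3=24=x, 67→(67−19)÷3=16=p, 55→(55−19)÷3=12=l, 64→(64−19)÷3=15=o, 73→(73−19)÷3=18=r, 34→(34−19)÷3=5=e.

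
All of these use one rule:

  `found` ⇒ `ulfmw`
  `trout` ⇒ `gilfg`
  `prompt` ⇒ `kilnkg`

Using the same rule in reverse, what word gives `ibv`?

Letters are reflected about the middle of the alphabet (position → 25−position): Atbash.
Undoing it on ibv: i↔r, b↔y, v↔e.

rye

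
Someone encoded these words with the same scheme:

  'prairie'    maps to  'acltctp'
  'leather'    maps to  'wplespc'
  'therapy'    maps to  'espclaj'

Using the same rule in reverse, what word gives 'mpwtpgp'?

believe

Compare letters: p→a is +11, r→c is +11, a→l is +11 — a constant shift. It's a constant shift of +11 (ROT11).
Decoding mpwtpgp: m−11=b, p−11=e, w−11=l, t−11=i, p−11=e, g−11=v, p−11=e.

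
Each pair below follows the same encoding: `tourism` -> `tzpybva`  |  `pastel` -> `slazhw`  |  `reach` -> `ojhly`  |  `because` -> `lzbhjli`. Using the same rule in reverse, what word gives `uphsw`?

plain

The output letters match the input read backwards, each shifted +7: tourism reversed is msiruot. The word is reversed, then every letter is shifted forward by 7.
Reversing it on uphsw: shift back: u−7=n, p−7=i, h−7=a, s−7=l, w−7=p → nialp; then reverse → plain.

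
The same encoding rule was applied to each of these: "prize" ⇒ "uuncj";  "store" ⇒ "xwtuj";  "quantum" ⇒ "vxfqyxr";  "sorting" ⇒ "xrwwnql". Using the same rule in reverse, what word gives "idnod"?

daily

Shifts by position in prize: pos 0: p→u (+5), pos 1: r→u (+3), pos 2: i→n (+5), pos 3: z→c (+3) — repeating every 2. A repeating key of period 2 is used — shifts +5, +3 over and over.
Reversing it on idnod: i−5=d, d−3=a, n−5=i, o−3=l, d−5=y.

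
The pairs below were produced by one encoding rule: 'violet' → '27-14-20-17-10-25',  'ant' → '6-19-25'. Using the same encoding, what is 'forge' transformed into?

11-20-23-12-10

v is letter #22 and maps to 27: an offset of 5. The number is (letter's place in the alphabet, a=1) + 5.
On forge: f=6→11, o=15→20, r=18→23, g=7→12, e=5→10.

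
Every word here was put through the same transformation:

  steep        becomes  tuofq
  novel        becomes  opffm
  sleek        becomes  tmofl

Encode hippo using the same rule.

Shifts by position in steep: pos 0: s→t (+1), pos 1: t→u (+1), pos 2: e→o (+10), pos 3: e→f (+1), pos 4: p→q (+1) — repeating every 3. The shifts repeat in a cycle of length 3: positions 0,1,… shift by +1, +1, +10, then the pattern repeats.
On hippo: h+1=i, i+1=j, p+10=z, p+1=q, o+1=p.

ijzqp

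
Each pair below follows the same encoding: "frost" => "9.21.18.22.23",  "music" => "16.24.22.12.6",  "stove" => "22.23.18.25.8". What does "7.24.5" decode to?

dub

f is letter #6 and maps to 9: an offset of 3. The number is (letter's place in the alphabet, a=1) + 3.
Undoing it on 7.24.5: 7→(7−3)÷1=4=d, 24→(24−3)÷1=21=u, 5→(5−3)÷1=2=b.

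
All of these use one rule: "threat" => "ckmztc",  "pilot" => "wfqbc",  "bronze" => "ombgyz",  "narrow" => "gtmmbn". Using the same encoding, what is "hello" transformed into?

This is an affine cipher: with a=0,…,z=25, each position x becomes (21x+19) mod 26.
Applying it to hello: h(7)→21·7+19≡10=k; e(4)→21·4+19≡25=z; l(11)→21·11+19≡16=q; l(11)→21·11+19≡16=q; o(14)→21·14+19≡1=b (all mod 26).

kzqqb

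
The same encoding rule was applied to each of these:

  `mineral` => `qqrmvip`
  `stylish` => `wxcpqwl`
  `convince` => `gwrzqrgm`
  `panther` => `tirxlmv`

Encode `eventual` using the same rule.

mzmrxcip

Two shifts are in play — +8 for a/e/i/o/u, +4 for every other letter.
Applying it to eventual: e(vowel)+8=m, v(cons)+4=z, e(vowel)+8=m, n(cons)+4=r, t(cons)+4=x, u(vowel)+8=c, a(vowel)+8=i, l(cons)+4=p.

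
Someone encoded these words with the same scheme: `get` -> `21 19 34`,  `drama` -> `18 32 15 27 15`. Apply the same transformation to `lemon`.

26 19 27 29 28

g is letter #7 and maps to 21: an offset of 14. Each letter is replaced by its alphabet position (a=1..z=26) + 14.
For lemon: l=12→26, e=5→19, m=13→27, o=15→29, n=14→28.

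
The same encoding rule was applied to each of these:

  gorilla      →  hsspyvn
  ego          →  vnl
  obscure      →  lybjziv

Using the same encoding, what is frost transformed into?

azvym

The output letters match the input read backwards, each shifted +7: gorilla reversed is allirog. The word is reversed, then every letter is shifted forward by 7.
Applying it to frost: reverse → tsorf; then shift: t+7=a, s+7=z, o+7=v, r+7=y, f+7=m.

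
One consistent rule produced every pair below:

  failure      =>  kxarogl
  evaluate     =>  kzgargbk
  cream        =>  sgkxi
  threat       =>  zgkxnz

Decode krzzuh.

bottle

The output letters match the input read backwards, each shifted +6: failure reversed is eruliaf. Two steps: reverse the string, then apply a Caesar shift of +6.
Reversing it on krzzuh: shift back: k−6=e, r−6=l, z−6=t, z−6=t, u−6=o, h−6=b → elttob; then reverse → bottle.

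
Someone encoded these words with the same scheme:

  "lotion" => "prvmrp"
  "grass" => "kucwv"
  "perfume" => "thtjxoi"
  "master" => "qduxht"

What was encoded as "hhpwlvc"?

Shifts by position in lotion: pos 0: l→p (+4), pos 1: o→r (+3), pos 2: t→v (+2), pos 3: i→m (+4), pos 4: o→r (+3), pos 5: n→p (+2) — repeating every 3. A repeating key of period 3 is used — shifts +4, +3, +2 over and over.
Undoing it on hhpwlvc: h−4=d, h−3=e, p−2=n, w−4=s, l−3=i, v−2=t, c−4=y.

density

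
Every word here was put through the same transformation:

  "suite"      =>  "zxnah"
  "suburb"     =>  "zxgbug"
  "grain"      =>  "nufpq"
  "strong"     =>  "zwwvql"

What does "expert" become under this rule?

Shifts by position in suite: pos 0: s→z (+7), pos 1: u→x (+3), pos 2: i→n (+5), pos 3: t→a (+7), pos 4: e→h (+3) — repeating every 3. A repeating key of period 3 is used — shifts +7, +3, +5 over and over.
On expert: e+7=l, x+3=a, p+5=u, e+7=l, r+3=u, t+5=y.

lauluy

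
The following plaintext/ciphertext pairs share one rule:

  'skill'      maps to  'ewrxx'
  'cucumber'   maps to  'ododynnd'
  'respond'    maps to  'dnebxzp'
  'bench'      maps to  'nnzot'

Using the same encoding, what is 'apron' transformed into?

jbdxz

The shift depends on letter class: consonant s→e is +12, but vowel i→r is +9. The rule splits by letter class: vowels +9, consonants +12.
On apron: a(vowel)+9=j, p(cons)+12=b, r(cons)+12=d, o(vowel)+9=x, n(cons)+12=z.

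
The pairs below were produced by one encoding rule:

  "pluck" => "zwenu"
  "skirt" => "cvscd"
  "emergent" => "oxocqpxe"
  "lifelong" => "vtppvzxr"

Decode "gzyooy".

wooden

Shifts by position in pluck: pos 0: p→z (+10), pos 1: l→w (+11), pos 2: u→e (+10), pos 3: c→n (+11) — repeating every 2. It's a Vigenère-style cipher with numeric key [10,11]: position i shifts by key[i mod 2].
Decoding gzyooy: g−10=w, z−11=o, y−10=o, o−11=d, o−10=e, y−11=n.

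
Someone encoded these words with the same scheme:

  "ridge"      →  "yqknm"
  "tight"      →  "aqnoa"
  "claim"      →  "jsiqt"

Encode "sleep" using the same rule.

The shift depends on letter class: consonant r→y is +7, but vowel i→q is +8. The rule splits by letter class: vowels +8, consonants +7.
Applying it to sleep: s(cons)+7=z, l(cons)+7=s, e(vowel)+8=m, e(vowel)+8=m, p(cons)+7=w.

zsmmw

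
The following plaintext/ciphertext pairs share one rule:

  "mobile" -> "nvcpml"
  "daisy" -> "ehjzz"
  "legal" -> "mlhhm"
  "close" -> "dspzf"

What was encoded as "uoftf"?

theme

It's a Vigenère-style cipher with numeric key [1,7]: position i shifts by key[i mod 2].
Undoing it on uoftf: u−1=t, o−7=h, f−1=e, t−7=m, f−1=e.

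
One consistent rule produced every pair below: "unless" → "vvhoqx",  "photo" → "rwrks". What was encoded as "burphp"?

The output letters match the input read backwards, each shifted +3: unless reversed is sselnu. Read the word backwards and shift each letter +3.
Decoding burphp: shift back: b−3=y, u−3=r, r−3=o, p−3=m, h−3=e, p−3=m → yromem; then reverse → memory.

memory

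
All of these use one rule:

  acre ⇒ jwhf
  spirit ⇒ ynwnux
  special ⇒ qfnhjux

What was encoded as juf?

The output letters match the input read backwards, each shifted +5: acre reversed is erca. The word is reversed, then every letter is shifted forward by 5.
Decoding juf: shift back: j−5=e, u−5=p, f−5=a → epa; then reverse → ape.

ape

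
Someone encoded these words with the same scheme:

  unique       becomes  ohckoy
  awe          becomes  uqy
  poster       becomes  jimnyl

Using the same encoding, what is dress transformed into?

xlymm

Every letter moves 20 places later in the alphabet, wrapping around z→a.
For dress: d+20=x, r+20=l, e+20=y, s+20=m, s+20=m.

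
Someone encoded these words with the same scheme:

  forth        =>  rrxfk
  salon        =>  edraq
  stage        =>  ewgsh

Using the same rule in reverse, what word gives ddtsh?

range

Shifts by position in forth: pos 0: f→r (+12), pos 1: o→r (+3), pos 2: r→x (+6), pos 3: t→f (+12), pos 4: h→k (+3) — repeating every 3. The shifts repeat in a cycle of length 3: positions 0,1,… shift by +12, +3, +6, then the pattern repeats.
Undoing it on ddtsh: d−12=r, d−3=a, t−6=n, s−12=g, h−3=e.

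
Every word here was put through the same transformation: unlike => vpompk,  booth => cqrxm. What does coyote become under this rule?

dqbsyk

In unlike: u→v is +1, n→p is +2, l→o is +3, i→m is +4 — the shift increases by 1 each position. Letter i (0-indexed) is shifted by i+1, so successive shifts are 1, 2, 3, ….
Applying it to coyote: c+1=d, o+2=q, y+3=b, o+4=s, t+5=y, e+6=k.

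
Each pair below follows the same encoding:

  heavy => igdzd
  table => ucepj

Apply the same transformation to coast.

dqdwy

In heavy: h→i is +1, e→g is +2, a→d is +3, v→z is +4 — the shift increases by 1 each position. Each letter shifts forward by (position + 1), i.e. 1, 2, 3, … — the shift grows by one for each successive letter.
On coast: c+1=d, o+2=q, a+3=d, s+4=w, t+5=y.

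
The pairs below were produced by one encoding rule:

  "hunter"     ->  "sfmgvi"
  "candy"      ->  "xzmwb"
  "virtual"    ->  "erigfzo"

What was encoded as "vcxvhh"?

excess

This is the alphabet-reversal cipher (Atbash): a becomes z, b becomes y, etc.
Undoing it on vcxvhh: v↔e, c↔x, x↔c, v↔e, h↔s, h↔s.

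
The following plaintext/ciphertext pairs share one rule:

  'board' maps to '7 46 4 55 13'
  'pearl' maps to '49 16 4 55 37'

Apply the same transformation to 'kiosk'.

b(#2)→7 and o(#15)→46: differences scale by 3, so n = 3·pos + 1. With a=1..z=26, the number is 3·pos + 1.
On kiosk: k=11→34, i=9→28, o=15→46, s=19→58, k=11→34.

34 28 46 58 34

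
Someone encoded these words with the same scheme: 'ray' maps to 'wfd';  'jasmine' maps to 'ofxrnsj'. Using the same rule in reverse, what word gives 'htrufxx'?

Each letter is shifted forward by 5 in the alphabet (a Caesar shift of +5).
Decoding htrufxx: h−5=c, t−5=o, r−5=m, u−5=p, f−5=a, x−5=s, x−5=s.

compass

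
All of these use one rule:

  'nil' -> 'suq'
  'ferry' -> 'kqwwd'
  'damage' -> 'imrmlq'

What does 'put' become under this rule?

The rule splits by letter class: vowels +12, consonants +5.
On put: p(cons)+5=u, u(vowel)+12=g, t(cons)+5=y.

ugy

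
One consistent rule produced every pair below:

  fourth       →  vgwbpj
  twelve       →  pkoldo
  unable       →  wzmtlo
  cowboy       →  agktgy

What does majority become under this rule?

Each letter's alphabet position (a=0..z=25) is mapped through 7·x+12 mod 26 — an affine cipher.
On majority: m(12)→7·12+12≡18=s; a(0)→7·0+12≡12=m; j(9)→7·9+12≡23=x; o(14)→7·14+12≡6=g; r(17)→7·17+12≡1=b; i(8)→7·8+12≡16=q; t(19)→7·19+12≡15=p; y(24)→7·24+12≡24=y (all mod 26).

smxgbqpy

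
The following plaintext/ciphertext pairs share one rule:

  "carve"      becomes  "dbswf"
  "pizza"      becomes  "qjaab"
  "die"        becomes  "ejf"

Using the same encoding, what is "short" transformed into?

tipsu

It's a constant shift of +1 (ROT1).
Applying it to short: s+1=t, h+1=i, o+1=p, r+1=s, t+1=u.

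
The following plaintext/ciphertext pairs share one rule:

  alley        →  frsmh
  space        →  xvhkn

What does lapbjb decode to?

guitar

Each letter shifts forward by (position + 5), i.e. 5, 6, 7, … — the shift grows by one for each successive letter.
Decoding lapbjb: l−5=g, a−6=u, p−7=i, b−8=t, j−9=a, b−10=r.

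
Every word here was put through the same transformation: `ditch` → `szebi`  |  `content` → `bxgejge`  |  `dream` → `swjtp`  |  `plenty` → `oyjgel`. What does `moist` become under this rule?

pxzne

d(3)→s(18) and i(8)→z(25) fit y≡17x+19 (mod 26); the inverse of 17 mod 26 is 23. Each letter's alphabet position (a=0..z=25) is mapped through 17·x+19 mod 26 — an affine cipher.
Applying it to moist: m(12)→17·12+19≡15=p; o(14)→17·14+19≡23=x; i(8)→17·8+19≡25=z; s(18)→17·18+19≡13=n; t(19)→17·19+19≡4=e (all mod 26).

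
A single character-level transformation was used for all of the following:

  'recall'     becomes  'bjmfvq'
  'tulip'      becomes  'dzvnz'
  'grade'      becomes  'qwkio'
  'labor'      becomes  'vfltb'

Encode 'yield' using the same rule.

Shifts by position in recall: pos 0: r→b (+10), pos 1: e→j (+5), pos 2: c→m (+10), pos 3: a→f (+5) — repeating every 2. A repeating key of period 2 is used — shifts +10, +5 over and over.
For yield: y+10=i, i+5=n, e+10=o, l+5=q, d+10=n.

inoqn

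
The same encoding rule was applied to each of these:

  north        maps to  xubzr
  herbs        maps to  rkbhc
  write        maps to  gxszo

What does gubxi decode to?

worry

Shifts by position in north: pos 0: n→x (+10), pos 1: o→u (+6), pos 2: r→b (+10), pos 3: t→z (+6) — repeating every 2. The shifts repeat in a cycle of length 2: positions 0,1,… shift by +10, +6, then the pattern repeats.
Reversing it on gubxi: g−10=w, u−6=o, b−10=r, x−6=r, i−10=y.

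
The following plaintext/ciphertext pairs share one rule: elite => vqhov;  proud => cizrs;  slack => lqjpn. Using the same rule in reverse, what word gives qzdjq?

This is an affine cipher: with a=0,…,z=25, each position x becomes (3x+9) mod 26.
Reversing it on qzdjq: q(16)→9·(16−9)≡11=l; z(25)→9·(25−9)≡14=o; d(3)→9·(3−9)≡24=y; j(9)→9·(9−9)≡0=a; q(16)→9·(16−9)≡11=l (all mod 26).

loyal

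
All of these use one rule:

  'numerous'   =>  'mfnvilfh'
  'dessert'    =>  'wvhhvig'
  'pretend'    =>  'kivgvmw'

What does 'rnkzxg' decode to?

impact

Each pair mirrors across the alphabet (n↔m, u↔f, m↔n): positions sum to 25. Each letter is replaced by its mirror in the alphabet: a↔z, b↔y, c↔x, and so on (the Atbash cipher).
Reversing it on rnkzxg: r↔i, n↔m, k↔p, z↔a, x↔c, g↔t.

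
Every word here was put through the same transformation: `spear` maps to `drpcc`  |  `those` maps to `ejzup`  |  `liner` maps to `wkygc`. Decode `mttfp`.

bride

Shifts by position in spear: pos 0: s→d (+11), pos 1: p→r (+2), pos 2: e→p (+11), pos 3: a→c (+2) — repeating every 2. A repeating key of period 2 is used — shifts +11, +2 over and over.
Decoding mttfp: m−11=b, t−2=r, t−11=i, f−2=d, p−11=e.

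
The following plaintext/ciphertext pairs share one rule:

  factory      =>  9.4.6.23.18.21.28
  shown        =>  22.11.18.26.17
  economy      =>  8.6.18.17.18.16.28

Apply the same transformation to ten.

f is letter #6 and maps to 9: an offset of 3. The number is (letter's place in the alphabet, a=1) + 3.
Applying it to ten: t=20→23, e=5→8, n=14→17.

23.8.17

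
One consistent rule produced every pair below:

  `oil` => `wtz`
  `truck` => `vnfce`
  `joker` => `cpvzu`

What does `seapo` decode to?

Two steps: reverse the string, then apply a Caesar shift of +11.
Decoding seapo: shift back: s−11=h, e−11=t, a−11=p, p−11=e, o−11=d → htped; then reverse → depth.

depth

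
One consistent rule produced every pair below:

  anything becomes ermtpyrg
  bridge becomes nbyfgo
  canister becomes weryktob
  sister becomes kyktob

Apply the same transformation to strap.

a(0)→e(4) and n(13)→r(17) fit y≡9x+4 (mod 26); the inverse of 9 mod 26 is 3. Each letter's alphabet position (a=0..z=25) is mapped through 9·x+4 mod 26 — an affine cipher.
Applying it to strap: s(18)→9·18+4≡10=k; t(19)→9·19+4≡19=t; r(17)→9·17+4≡1=b; a(0)→9·0+4≡4=e; p(15)→9·15+4≡9=j (all mod 26).

ktbej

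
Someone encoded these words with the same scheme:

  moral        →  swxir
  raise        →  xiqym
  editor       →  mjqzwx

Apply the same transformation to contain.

iwtziqt

The shift depends on letter class: consonant m→s is +6, but vowel o→w is +8. Vowels shift forward by 8 and consonants shift forward by 6.
Applying it to contain: c(cons)+6=i, o(vowel)+8=w, n(cons)+6=t, t(cons)+6=z, a(vowel)+8=i, i(vowel)+8=q, n(cons)+6=t.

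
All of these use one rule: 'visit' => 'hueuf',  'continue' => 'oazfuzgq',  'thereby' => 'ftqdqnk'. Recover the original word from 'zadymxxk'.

normally

Each letter is shifted forward by 12 in the alphabet (a Caesar shift of +12).
Undoing it on zadymxxk: z−12=n, a−12=o, d−12=r, y−12=m, m−12=a, x−12=l, x−12=l, k−12=y.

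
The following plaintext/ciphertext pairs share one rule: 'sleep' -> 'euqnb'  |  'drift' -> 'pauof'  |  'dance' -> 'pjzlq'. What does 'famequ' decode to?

travel

Shifts by position in sleep: pos 0: s→e (+12), pos 1: l→u (+9), pos 2: e→q (+12), pos 3: e→n (+9) — repeating every 2. It's a Vigenère-style cipher with numeric key [12,9]: position i shifts by key[i mod 2].
Reversing it on famequ: f−12=t, a−9=r, m−12=a, e−9=v, q−12=e, u−9=l.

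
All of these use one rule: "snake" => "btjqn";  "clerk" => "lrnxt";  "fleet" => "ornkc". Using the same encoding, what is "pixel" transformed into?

yogku

Shifts by position in snake: pos 0: s→b (+9), pos 1: n→t (+6), pos 2: a→j (+9), pos 3: k→q (+6) — repeating every 2. The shifts repeat in a cycle of length 2: positions 0,1,… shift by +9, +6, then the pattern repeats.
For pixel: p+9=y, i+6=o, x+9=g, e+6=k, l+9=u.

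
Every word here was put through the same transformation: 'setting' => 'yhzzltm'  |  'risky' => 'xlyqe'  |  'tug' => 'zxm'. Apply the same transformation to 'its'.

lzy

The shift depends on letter class: consonant s→y is +6, but vowel e→h is +3. Two shifts are in play — +3 for a/e/i/o/u, +6 for every other letter.
Applying it to its: i(vowel)+3=l, t(cons)+6=z, s(cons)+6=y.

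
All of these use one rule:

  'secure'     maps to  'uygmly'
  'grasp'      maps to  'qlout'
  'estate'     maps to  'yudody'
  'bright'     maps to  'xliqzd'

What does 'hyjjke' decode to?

s(18)→u(20) and e(4)→y(24) fit y≡9x+14 (mod 26); the inverse of 9 mod 26 is 3. This is an affine cipher: with a=0,…,z=25, each position x becomes (9x+14) mod 26.
Undoing it on hyjjke: h(7)→3·(7−14)≡5=f; y(24)→3·(24−14)≡4=e; j(9)→3·(9−14)≡11=l; j(9)→3·(9−14)≡11=l; k(10)→3·(10−14)≡14=o; e(4)→3·(4−14)≡22=w (all mod 26).

fellow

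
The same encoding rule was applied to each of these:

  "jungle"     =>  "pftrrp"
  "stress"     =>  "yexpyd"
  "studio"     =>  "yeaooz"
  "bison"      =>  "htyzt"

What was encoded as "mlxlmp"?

garage

Shifts by position in jungle: pos 0: j→p (+6), pos 1: u→f (+11), pos 2: n→t (+6), pos 3: g→r (+11) — repeating every 2. The shifts repeat in a cycle of length 2: positions 0,1,… shift by +6, +11, then the pattern repeats.
Undoing it on mlxlmp: m−6=g, l−11=a, x−6=r, l−11=a, m−6=g, p−11=e.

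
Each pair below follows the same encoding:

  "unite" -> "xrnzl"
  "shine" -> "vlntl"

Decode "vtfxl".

spare

Each letter shifts forward by (position + 3), i.e. 3, 4, 5, … — the shift grows by one for each successive letter.
Reversing it on vtfxl: v−3=s, t−4=p, f−5=a, x−6=r, l−7=e.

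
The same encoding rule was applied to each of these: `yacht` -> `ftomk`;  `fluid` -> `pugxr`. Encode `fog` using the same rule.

The word is reversed, then every letter is shifted forward by 12.
On fog: reverse → gof; then shift: g+12=s, o+12=a, f+12=r.

sar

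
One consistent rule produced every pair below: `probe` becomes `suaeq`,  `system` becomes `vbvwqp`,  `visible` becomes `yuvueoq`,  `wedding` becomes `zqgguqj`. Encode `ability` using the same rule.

The shift depends on letter class: consonant p→s is +3, but vowel o→a is +12. The rule splits by letter class: vowels +12, consonants +3.
For ability: a(vowel)+12=m, b(cons)+3=e, i(vowel)+12=u, l(cons)+3=o, i(vowel)+12=u, t(cons)+3=w, y(cons)+3=b.

meuouwb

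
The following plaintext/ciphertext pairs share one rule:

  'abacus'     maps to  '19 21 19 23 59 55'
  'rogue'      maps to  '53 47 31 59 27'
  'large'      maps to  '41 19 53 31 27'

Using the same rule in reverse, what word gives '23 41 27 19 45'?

The formula is n = 2×(alphabet index, a=1) + 17.
Undoing it on 23 41 27 19 45: 23→(23−17)÷2=3=c, 41→(41−17)÷2=12=l, 27→(27−17)÷2=5=e, 19→(19−17)÷2=1=a, 45→(45−17)÷2=14=n.

clean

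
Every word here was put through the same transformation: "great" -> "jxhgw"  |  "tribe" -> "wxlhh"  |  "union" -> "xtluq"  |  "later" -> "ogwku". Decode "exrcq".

The shifts repeat in a cycle of length 2: positions 0,1,… shift by +3, +6, then the pattern repeats.
Decoding exrcq: e−3=b, x−6=r, r−3=o, c−6=w, q−3=n.

brown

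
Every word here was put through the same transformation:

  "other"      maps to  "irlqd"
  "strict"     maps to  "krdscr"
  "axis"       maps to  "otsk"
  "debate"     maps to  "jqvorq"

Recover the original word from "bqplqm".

nephew

o(14)→i(8) and t(19)→r(17) fit y≡7x+14 (mod 26); the inverse of 7 mod 26 is 15. This is an affine cipher: with a=0,…,z=25, each position x becomes (7x+14) mod 26.
Undoing it on bqplqm: b(1)→15·(1−14)≡13=n; q(16)→15·(16−14)≡4=e; p(15)→15·(15−14)≡15=p; l(11)→15·(11−14)≡7=h; q(16)→15·(16−14)≡4=e; m(12)→15·(12−14)≡22=w (all mod 26).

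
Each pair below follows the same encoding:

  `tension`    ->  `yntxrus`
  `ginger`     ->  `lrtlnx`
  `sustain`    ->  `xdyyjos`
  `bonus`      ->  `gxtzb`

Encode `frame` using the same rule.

kagrn

Shifts by position in tension: pos 0: t→y (+5), pos 1: e→n (+9), pos 2: n→t (+6), pos 3: s→x (+5), pos 4: i→r (+9), pos 5: o→u (+6) — repeating every 3. A repeating key of period 3 is used — shifts +5, +9, +6 over and over.
For frame: f+5=k, r+9=a, a+6=g, m+5=r, e+9=n.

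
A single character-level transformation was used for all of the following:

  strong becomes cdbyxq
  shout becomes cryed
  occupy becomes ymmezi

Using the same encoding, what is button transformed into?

Compare letters: s→c is +10, t→d is +10, r→b is +10 — a constant shift. It's a constant shift of +10 (ROT10).
For button: b+10=l, u+10=e, t+10=d, t+10=d, o+10=y, n+10=x.

leddyx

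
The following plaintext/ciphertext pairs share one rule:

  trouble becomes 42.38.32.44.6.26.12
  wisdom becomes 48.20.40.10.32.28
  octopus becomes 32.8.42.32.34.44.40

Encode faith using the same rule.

14.4.20.42.18

With a=1..z=26, the number is 2·pos + 2.
Applying it to faith: f=6→14, a=1→4, i=9→20, t=20→42, h=8→18.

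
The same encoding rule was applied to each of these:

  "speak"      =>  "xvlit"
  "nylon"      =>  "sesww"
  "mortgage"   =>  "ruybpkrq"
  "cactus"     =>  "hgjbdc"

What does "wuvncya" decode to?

rooftop

In speak: s→x is +5, p→v is +6, e→l is +7, a→i is +8 — the shift increases by 1 each position. The shift increases by 1 at each position, starting from +5: 5, 6, 7, ….
Undoing it on wuvncya: w−5=r, u−6=o, v−7=o, n−8=f, c−9=t, y−10=o, a−11=p.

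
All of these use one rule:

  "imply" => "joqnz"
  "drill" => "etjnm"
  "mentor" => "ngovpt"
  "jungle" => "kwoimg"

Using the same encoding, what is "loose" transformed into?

Shifts by position in imply: pos 0: i→j (+1), pos 1: m→o (+2), pos 2: p→q (+1), pos 3: l→n (+2) — repeating every 2. The shifts repeat in a cycle of length 2: positions 0,1,… shift by +1, +2, then the pattern repeats.
On loose: l+1=m, o+2=q, o+1=p, s+2=u, e+1=f.

mqpuf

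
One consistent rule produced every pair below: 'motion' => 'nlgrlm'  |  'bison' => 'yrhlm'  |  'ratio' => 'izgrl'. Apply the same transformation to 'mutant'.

nfgzmg

Each pair mirrors across the alphabet (m↔n, o↔l, t↔g): positions sum to 25. This is the alphabet-reversal cipher (Atbash): a becomes z, b becomes y, etc.
For mutant: m↔n, u↔f, t↔g, a↔z, n↔m, t↔g.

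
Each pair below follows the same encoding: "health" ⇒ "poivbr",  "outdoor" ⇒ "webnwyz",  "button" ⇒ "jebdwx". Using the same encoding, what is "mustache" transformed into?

Shifts by position in health: pos 0: h→p (+8), pos 1: e→o (+10), pos 2: a→i (+8), pos 3: l→v (+10) — repeating every 2. The shifts repeat in a cycle of length 2: positions 0,1,… shift by +8, +10, then the pattern repeats.
For mustache: m+8=u, u+10=e, s+8=a, t+10=d, a+8=i, c+10=m, h+8=p, e+10=o.

ueadimpo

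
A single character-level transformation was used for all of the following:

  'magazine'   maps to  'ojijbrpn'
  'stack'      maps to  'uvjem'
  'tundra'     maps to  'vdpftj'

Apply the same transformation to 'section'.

The shift depends on letter class: consonant m→o is +2, but vowel a→j is +9. Two shifts are in play — +9 for a/e/i/o/u, +2 for every other letter.
For section: s(cons)+2=u, e(vowel)+9=n, c(cons)+2=e, t(cons)+2=v, i(vowel)+9=r, o(vowel)+9=x, n(cons)+2=p.

unevrxp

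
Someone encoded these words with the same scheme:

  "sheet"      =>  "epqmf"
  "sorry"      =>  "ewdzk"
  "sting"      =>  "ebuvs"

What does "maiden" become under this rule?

yiulqv

Shifts by position in sheet: pos 0: s→e (+12), pos 1: h→p (+8), pos 2: e→q (+12), pos 3: e→m (+8) — repeating every 2. The shifts repeat in a cycle of length 2: positions 0,1,… shift by +12, +8, then the pattern repeats.
For maiden: m+12=y, a+8=i, i+12=u, d+8=l, e+12=q, n+8=v.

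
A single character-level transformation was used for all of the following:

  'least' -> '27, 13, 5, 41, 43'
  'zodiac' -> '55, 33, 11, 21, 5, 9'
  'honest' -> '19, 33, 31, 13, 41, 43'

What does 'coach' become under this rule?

9, 33, 5, 9, 19

l(#12)→27 and e(#5)→13: differences scale by 2, so n = 2·pos + 3. With a=1..z=26, the number is 2·pos + 3.
Applying it to coach: c=3→9, o=15→33, a=1→5, c=3→9, h=8→19.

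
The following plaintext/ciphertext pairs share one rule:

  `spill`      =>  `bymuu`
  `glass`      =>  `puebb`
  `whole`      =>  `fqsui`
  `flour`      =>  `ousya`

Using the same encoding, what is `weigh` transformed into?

The shift depends on letter class: consonant s→b is +9, but vowel i→m is +4. Vowels shift forward by 4 and consonants shift forward by 9.
On weigh: w(cons)+9=f, e(vowel)+4=i, i(vowel)+4=m, g(cons)+9=p, h(cons)+9=q.

fimpq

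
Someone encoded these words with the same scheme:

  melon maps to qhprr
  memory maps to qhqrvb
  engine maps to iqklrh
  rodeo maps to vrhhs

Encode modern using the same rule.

Shifts by position in melon: pos 0: m→q (+4), pos 1: e→h (+3), pos 2: l→p (+4), pos 3: o→r (+3) — repeating every 2. It's a Vigenère-style cipher with numeric key [4,3]: position i shifts by key[i mod 2].
For modern: m+4=q, o+3=r, d+4=h, e+3=h, r+4=v, n+3=q.

qrhhvq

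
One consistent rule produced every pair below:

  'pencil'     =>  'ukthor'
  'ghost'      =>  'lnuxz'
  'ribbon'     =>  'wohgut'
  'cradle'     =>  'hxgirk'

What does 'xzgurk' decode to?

Shifts by position in pencil: pos 0: p→u (+5), pos 1: e→k (+6), pos 2: n→t (+6), pos 3: c→h (+5), pos 4: i→o (+6), pos 5: l→r (+6) — repeating every 3. It's a Vigenère-style cipher with numeric key [5,6,6]: position i shifts by key[i mod 3].
Decoding xzgurk: x−5=s, z−6=t, g−6=a, u−5=p, r−6=l, k−6=e.

staple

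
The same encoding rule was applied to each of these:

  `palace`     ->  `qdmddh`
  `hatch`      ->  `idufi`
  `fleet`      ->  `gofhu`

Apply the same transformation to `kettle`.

Shifts by position in palace: pos 0: p→q (+1), pos 1: a→d (+3), pos 2: l→m (+1), pos 3: a→d (+3) — repeating every 2. The shifts repeat in a cycle of length 2: positions 0,1,… shift by +1, +3, then the pattern repeats.
For kettle: k+1=l, e+3=h, t+1=u, t+3=w, l+1=m, e+3=h.

lhuwmh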